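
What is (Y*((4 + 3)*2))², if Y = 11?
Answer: 23716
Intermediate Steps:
(Y*((4 + 3)*2))² = (11*((4 + 3)*2))² = (11*(7*2))² = (11*14)² = 154² = 23716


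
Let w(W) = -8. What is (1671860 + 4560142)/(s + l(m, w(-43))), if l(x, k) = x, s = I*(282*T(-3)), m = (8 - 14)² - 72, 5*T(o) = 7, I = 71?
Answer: 5193335/23329 ≈ 222.61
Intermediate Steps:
T(o) = 7/5 (T(o) = (⅕)*7 = 7/5)
m = -36 (m = (-6)² - 72 = 36 - 72 = -36)
s = 140154/5 (s = 71*(282*(7/5)) = 71*(1974/5) = 140154/5 ≈ 28031.)
(1671860 + 4560142)/(s + l(m, w(-43))) = (1671860 + 4560142)/(140154/5 - 36) = 6232002/(139974/5) = 6232002*(5/139974) = 5193335/23329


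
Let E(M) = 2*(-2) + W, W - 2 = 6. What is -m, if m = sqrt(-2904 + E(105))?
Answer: -10*I*sqrt(29) ≈ -53.852*I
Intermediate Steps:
W = 8 (W = 2 + 6 = 8)
E(M) = 4 (E(M) = 2*(-2) + 8 = -4 + 8 = 4)
m = 10*I*sqrt(29) (m = sqrt(-2904 + 4) = sqrt(-2900) = 10*I*sqrt(29) ≈ 53.852*I)
-m = -10*I*sqrt(29)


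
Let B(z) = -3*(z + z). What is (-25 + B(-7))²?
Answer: 289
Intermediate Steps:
B(z) = -6*z
(-25 + B(-7))² = (-25 - 6*(-7))² = (-25 + 42)² = 17² = 289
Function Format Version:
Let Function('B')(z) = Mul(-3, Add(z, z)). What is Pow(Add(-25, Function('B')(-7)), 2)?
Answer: 289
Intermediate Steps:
Function('B')(z) = Mul(-6, z) (Function('B')(z) = Mul(-3, Mul(2, z)) = Mul(-6, z))
Pow(Add(-25, Function('B')(-7)), 2) = Pow(Add(-25, Mul(-6, -7)), 2) = Pow(Add(-25, 42), 2) = Pow(17, 2) = 289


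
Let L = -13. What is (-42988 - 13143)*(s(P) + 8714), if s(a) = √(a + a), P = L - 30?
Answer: -489125534 - 56131*I*√86 ≈ -4.8913e+8 - 5.2054e+5*I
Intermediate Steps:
P = -43 (P = -13 - 30 = -43)
s(a) = √2*√a (s(a) = √(2*a) = √2*√a)
(-42988 - 13143)*(s(P) + 8714) = (-42988 - 13143)*(√2*√(-43) + 8714) = -56131*(√2*(I*√43) + 8714) = -56131*(I*√86 + 8714) = -56131*(8714 + I*√86) = -489125534 - 56131*I*√86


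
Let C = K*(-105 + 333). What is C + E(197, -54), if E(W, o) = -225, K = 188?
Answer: 42639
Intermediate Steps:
C = 42864 (C = 188*(-105 + 333) = 188*228 = 42864)
C + E(197, -54) = 42864 - 225 = 42639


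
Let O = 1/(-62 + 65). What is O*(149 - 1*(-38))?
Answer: 187/3 ≈ 62.333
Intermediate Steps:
O = 1/3 ≈ 0.33333
O*(149 - 1*(-38)) = (149 - 1*(-38))/3 = (149 + 38)/3 = (1/3)*187 = 187/3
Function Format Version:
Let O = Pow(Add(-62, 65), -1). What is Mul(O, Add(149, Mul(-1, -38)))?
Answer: Rational(187, 3) ≈ 62.333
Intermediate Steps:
O = Rational(1, 3) (O = Pow(3, -1) = Rational(1, 3) ≈ 0.33333)
Mul(O, Add(149, Mul(-1, -38))) = Mul(Rational(1, 3), Add(149, Mul(-1, -38))) = Mul(Rational(1, 3), Add(149, 38)) = Mul(Rational(1, 3), 187) = Rational(187, 3)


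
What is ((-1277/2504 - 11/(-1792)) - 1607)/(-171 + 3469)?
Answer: -901642477/1849835008 ≈ -0.48742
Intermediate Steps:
((-1277/2504 - 11/(-1792)) - 1607)/(-171 + 3469) = ((-1277*1/2504 - 11*(-1/1792)) - 1607)/3298 = ((-1277/2504 + 11/1792) - 1607)*(1/3298) = (-282605/560896 - 1607)*(1/3298) = -901642477/560896*1/3298 = -901642477/1849835008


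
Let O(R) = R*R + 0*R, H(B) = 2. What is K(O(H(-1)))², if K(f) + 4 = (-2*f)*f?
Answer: 1296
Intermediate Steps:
O(R) = R² (O(R) = R² + 0 = R²)
K(f) = -4 - 2*f² (K(f) = -4 + (-2*f)*f = -4 - 2*f²)
K(O(H(-1)))² = (-4 - 2*(2²)²)² = (-4 - 2*4²)² = (-4 - 2*16)² = (-4 - 32)² = (-36)² = 1296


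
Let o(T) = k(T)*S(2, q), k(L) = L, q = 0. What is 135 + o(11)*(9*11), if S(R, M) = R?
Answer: 2313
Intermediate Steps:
o(T) = 2*T (o(T) = T*2 = 2*T)
135 + o(11)*(9*11) = 135 + (2*11)*(9*11) = 135 + 22*99 = 135 + 2178 = 2313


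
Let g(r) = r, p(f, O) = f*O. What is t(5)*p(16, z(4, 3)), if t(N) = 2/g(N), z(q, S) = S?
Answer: 96/5 ≈ 19.200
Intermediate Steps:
p(f, O) = O*f
t(N) = 2/N
t(5)*p(16, z(4, 3)) = (2/5)*(3*16) = (2*(⅕))*48 = (⅖)*48 = 96/5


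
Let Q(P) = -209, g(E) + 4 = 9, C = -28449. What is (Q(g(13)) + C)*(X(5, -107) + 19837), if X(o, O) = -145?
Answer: -564333336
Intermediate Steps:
g(E) = 5 (g(E) = -4 + 9 = 5)
(Q(g(13)) + C)*(X(5, -107) + 19837) = (-209 - 28449)*(-145 + 19837) = -28658*19692 = -564333336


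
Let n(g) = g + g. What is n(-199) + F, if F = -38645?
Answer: -39043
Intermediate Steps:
n(g) = 2*g
n(-199) + F = 2*(-199) - 38645 = -398 - 38645 = -39043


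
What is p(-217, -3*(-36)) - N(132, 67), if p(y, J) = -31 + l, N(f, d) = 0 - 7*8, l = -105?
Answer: -80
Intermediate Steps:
N(f, d) = -56 (N(f, d) = 0 - 56 = -56)
p(y, J) = -136 (p(y, J) = -31 - 105 = -136)
p(-217, -3*(-36)) - N(132, 67) = -136 - 1*(-56) = -136 + 56 = -80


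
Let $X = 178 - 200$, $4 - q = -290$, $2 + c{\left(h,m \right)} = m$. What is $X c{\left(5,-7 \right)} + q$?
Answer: $492$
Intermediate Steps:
$c{\left(h,m \right)} = -2 + m$
$q = 294$ ($q = 4 - -290 = 4 + 290 = 294$)
$X = -22$ ($X = 178 - 200 = -22$)
$X c{\left(5,-7 \right)} + q = - 22 \left(-2 - 7\right) + 294 = \left(-22\right) \left(-9\right) + 294 = 198 + 294 = 492$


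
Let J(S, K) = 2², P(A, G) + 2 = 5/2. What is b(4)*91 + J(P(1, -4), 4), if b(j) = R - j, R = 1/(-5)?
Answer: -1891/5 ≈ -378.20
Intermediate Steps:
P(A, G) = ½ (P(A, G) = -2 + 5/2 = ½)
J(S, K) = 4
R = -⅕ ≈ -0.20000
b(j) = -⅕ - j
b(4)*91 + J(P(1, -4), 4) = (-⅕ - 1*4)*91 + 4 = (-⅕ - 4)*91 + 4 = -21/5*91 + 4 = -1911/5 + 4 = -1891/5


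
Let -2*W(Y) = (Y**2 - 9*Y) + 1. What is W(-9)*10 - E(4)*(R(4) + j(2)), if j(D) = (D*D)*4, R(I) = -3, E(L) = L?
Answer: -867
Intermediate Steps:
W(Y) = -1/2 - Y**2/2 + 9*Y/2 (W(Y) = -((Y**2 - 9*Y) + 1)/2 = -(1 + Y**2 - 9*Y)/2 = -1/2 - Y**2/2 + 9*Y/2)
j(D) = 4*D**2 (j(D) = D**2*4 = 4*D**2)
W(-9)*10 - E(4)*(R(4) + j(2)) = (-1/2 - 1/2*(-9)**2 + (9/2)*(-9))*10 - 4*(-3 + 4*2**2) = (-1/2 - 1/2*81 - 81/2)*10 - 4*(-3 + 4*4) = (-1/2 - 81/2 - 81/2)*10 - 4*(-3 + 16) = -163/2*10 - 4*13 = -815 - 1*52 = -815 - 52 = -867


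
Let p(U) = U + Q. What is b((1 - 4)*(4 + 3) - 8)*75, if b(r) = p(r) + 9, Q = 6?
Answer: -1050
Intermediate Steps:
p(U) = 6 + U (p(U) = U + 6 = 6 + U)
b(r) = 15 + r (b(r) = (6 + r) + 9 = 15 + r)
b((1 - 4)*(4 + 3) - 8)*75 = (15 + ((1 - 4)*(4 + 3) - 8))*75 = (15 + (-3*7 - 8))*75 = (15 + (-21 - 8))*75 = (15 - 29)*75 = -14*75 = -1050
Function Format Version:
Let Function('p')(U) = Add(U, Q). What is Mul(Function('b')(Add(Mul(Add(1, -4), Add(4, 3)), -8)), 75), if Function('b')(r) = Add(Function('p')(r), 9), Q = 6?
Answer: -1050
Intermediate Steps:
Function('p')(U) = Add(6, U) (Function('p')(U) = Add(U, 6) = Add(6, U))
Function('b')(r) = Add(15, r) (Function('b')(r) = Add(Add(6, r), 9) = Add(15, r))
Mul(Function('b')(Add(Mul(Add(1, -4), Add(4, 3)), -8)), 75) = Mul(Add(15, Add(Mul(Add(1, -4), Add(4, 3)), -8)), 75) = Mul(Add(15, Add(Mul(-3, 7), -8)), 75) = Mul(Add(15, Add(-21, -8)), 75) = Mul(Add(15, -29), 75) = Mul(-14, 75) = -1050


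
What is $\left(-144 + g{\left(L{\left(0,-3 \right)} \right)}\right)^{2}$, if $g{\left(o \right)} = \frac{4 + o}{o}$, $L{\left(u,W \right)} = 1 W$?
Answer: $\frac{187489}{9} \approx 20832.0$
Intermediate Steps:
$L{\left(u,W \right)} = W$
$g{\left(o \right)} = \frac{4 + o}{o}$
$\left(-144 + g{\left(L{\left(0,-3 \right)} \right)}\right)^{2} = \left(-144 + \frac{4 - 3}{-3}\right)^{2} = \left(-144 - \frac{1}{3}\right)^{2} = \left(- \frac{433}{3}\right)^{2} = \frac{187489}{9}$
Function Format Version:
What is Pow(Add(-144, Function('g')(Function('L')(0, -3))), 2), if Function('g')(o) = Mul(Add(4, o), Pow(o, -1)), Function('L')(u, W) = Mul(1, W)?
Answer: Rational(187489, 9) ≈ 20832.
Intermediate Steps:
Function('L')(u, W) = W
Function('g')(o) = Mul(Pow(o, -1), Add(4, o))
Pow(Add(-144, Function('g')(Function('L')(0, -3))), 2) = Pow(Add(-144, Mul(Pow(-3, -1), Add(4, -3))), 2) = Pow(Add(-144, Mul(Rational(-1, 3), 1)), 2) = Pow(Add(-144, Rational(-1, 3)), 2) = Pow(Rational(-433, 3), 2) = Rational(187489, 9)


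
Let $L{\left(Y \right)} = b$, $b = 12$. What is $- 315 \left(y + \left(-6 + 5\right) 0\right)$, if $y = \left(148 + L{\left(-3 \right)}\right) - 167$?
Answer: $2205$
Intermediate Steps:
$L{\left(Y \right)} = 12$
$y = -7$ ($y = \left(148 + 12\right) - 167 = 160 - 167 = -7$)
$- 315 \left(y + \left(-6 + 5\right) 0\right) = - 315 \left(-7 + \left(-6 + 5\right) 0\right) = - 315 \left(-7 - 0\right) = - 315 \left(-7 + 0\right) = \left(-315\right) \left(-7\right) = 2205$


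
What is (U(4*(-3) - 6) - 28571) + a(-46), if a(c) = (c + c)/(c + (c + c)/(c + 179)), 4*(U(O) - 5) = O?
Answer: -7713503/270 ≈ -28569.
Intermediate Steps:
U(O) = 5 + O/4
a(c) = 2*c/(c + 2*c/(179 + c)) (a(c) = (2*c)/(c + (2*c)/(179 + c)) = (2*c)/(c + 2*c/(179 + c)) = 2*c/(c + 2*c/(179 + c)))
(U(4*(-3) - 6) - 28571) + a(-46) = ((5 + (4*(-3) - 6)/4) - 28571) + 2*(179 - 46)/(181 - 46) = ((5 + (-12 - 6)/4) - 28571) + 2*133/135 = ((5 + (¼)*(-18)) - 28571) + 2*(1/135)*133 = ((5 - 9/2) - 28571) + 266/135 = (½ - 28571) + 266/135 = -57141/2 + 266/135 = -7713503/270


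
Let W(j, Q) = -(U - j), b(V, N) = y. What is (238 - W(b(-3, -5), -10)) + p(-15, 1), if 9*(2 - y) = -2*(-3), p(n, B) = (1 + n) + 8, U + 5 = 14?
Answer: 719/3 ≈ 239.67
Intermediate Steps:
U = 9 (U = -5 + 14 = 9)
p(n, B) = 9 + n
y = 4/3 (y = 2 - (-2)*(-3)/9 = 2 - ⅑*6 = 2 - ⅔ = 4/3 ≈ 1.3333)
b(V, N) = 4/3
W(j, Q) = -9 + j (W(j, Q) = -(9 - j) = -9 + j)
(238 - W(b(-3, -5), -10)) + p(-15, 1) = (238 - (-9 + 4/3)) + (9 - 15) = (238 - 1*(-23/3)) - 6 = (238 + 23/3) - 6 = 737/3 - 6 = 719/3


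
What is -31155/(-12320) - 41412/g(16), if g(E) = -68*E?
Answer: 100017/2464 ≈ 40.591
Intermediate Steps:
-31155/(-12320) - 41412/g(16) = -31155/(-12320) - 41412/((-68*16)) = -31155*(-1/12320) - 41412/(-1088) = 6231/2464 - 41412*(-1/1088) = 6231/2464 + 609/16 = 100017/2464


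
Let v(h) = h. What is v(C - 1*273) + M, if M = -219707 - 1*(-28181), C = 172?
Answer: -191627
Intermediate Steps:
M = -191526 (M = -219707 + 28181 = -191526)
v(C - 1*273) + M = (172 - 1*273) - 191526 = (172 - 273) - 191526 = -101 - 191526 = -191627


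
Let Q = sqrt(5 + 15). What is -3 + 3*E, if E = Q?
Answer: -3 + 6*sqrt(5) ≈ 10.416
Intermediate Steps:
Q = 2*sqrt(5) (Q = sqrt(20) = 2*sqrt(5) ≈ 4.4721)
E = 2*sqrt(5) ≈ 4.4721
-3 + 3*E = -3 + 3*(2*sqrt(5)) = -3 + 6*sqrt(5)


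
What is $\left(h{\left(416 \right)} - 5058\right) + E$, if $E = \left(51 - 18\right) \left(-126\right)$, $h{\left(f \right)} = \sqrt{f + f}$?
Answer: $-9216 + 8 \sqrt{13} \approx -9187.2$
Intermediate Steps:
$h{\left(f \right)} = \sqrt{2} \sqrt{f}$ ($h{\left(f \right)} = \sqrt{2 f} = \sqrt{2} \sqrt{f}$)
$E = -4158$ ($E = 33 \left(-126\right) = -4158$)
$\left(h{\left(416 \right)} - 5058\right) + E = \left(\sqrt{2} \sqrt{416} - 5058\right) - 4158 = \left(\sqrt{2} \cdot 4 \sqrt{26} - 5058\right) - 4158 = \left(8 \sqrt{13} - 5058\right) - 4158 = \left(-5058 + 8 \sqrt{13}\right) - 4158 = -9216 + 8 \sqrt{13}$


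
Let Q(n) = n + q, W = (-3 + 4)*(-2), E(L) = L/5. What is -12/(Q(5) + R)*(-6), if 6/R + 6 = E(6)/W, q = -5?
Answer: -396/5 ≈ -79.200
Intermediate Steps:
E(L) = L/5 (E(L) = L*(⅕) = L/5)
W = -2 (W = 1*(-2) = -2)
Q(n) = -5 + n (Q(n) = n - 5 = -5 + n)
R = -10/11 (R = 6/(-6 + ((⅕)*6)/(-2)) = 6/(-6 + (6/5)*(-½)) = 6/(-6 - ⅗) = 6/(-33/5) = 6*(-5/33) = -10/11 ≈ -0.90909)
-12/(Q(5) + R)*(-6) = -12/((-5 + 5) - 10/11)*(-6) = -12/(0 - 10/11)*(-6) = -12/(-10/11)*(-6) = -12*(-11/10)*(-6) = (66/5)*(-6) = -396/5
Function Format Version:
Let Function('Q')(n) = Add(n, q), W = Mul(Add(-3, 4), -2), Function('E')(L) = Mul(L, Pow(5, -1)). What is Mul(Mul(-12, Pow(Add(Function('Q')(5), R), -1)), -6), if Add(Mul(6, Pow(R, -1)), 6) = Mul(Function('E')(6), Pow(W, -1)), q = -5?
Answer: Rational(-396, 5) ≈ -79.200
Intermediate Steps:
Function('E')(L) = Mul(Rational(1, 5), L) (Function('E')(L) = Mul(L, Rational(1, 5)) = Mul(Rational(1, 5), L))
W = -2 (W = Mul(1, -2) = -2)
Function('Q')(n) = Add(-5, n) (Function('Q')(n) = Add(n, -5) = Add(-5, n))
R = Rational(-10, 11) (R = Mul(6, Pow(Add(-6, Mul(Mul(Rational(1, 5), 6), Pow(-2, -1))), -1)) = Mul(6, Pow(Add(-6, Mul(Rational(6, 5), Rational(-1, 2))), -1)) = Mul(6, Pow(Add(-6, Rational(-3, 5)), -1)) = Mul(6, Pow(Rational(-33, 5), -1)) = Mul(6, Rational(-5, 33)) = Rational(-10, 11) ≈ -0.90909)
Mul(Mul(-12, Pow(Add(Function('Q')(5), R), -1)), -6) = Mul(Mul(-12, Pow(Add(Add(-5, 5), Rational(-10, 11)), -1)), -6) = Mul(Mul(-12, Pow(Add(0, Rational(-10, 11)), -1)), -6) = Mul(Mul(-12, Pow(Rational(-10, 11), -1)), -6) = Mul(Mul(-12, Rational(-11, 10)), -6) = Mul(Rational(66, 5), -6) = Rational(-396, 5)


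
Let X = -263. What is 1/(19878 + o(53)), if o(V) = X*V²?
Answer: -1/718889 ≈ -1.3910e-6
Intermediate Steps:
o(V) = -263*V²
1/(19878 + o(53)) = 1/(19878 - 263*53²) = 1/(19878 - 263*2809) = 1/(19878 - 738767) = 1/(-718889) = -1/718889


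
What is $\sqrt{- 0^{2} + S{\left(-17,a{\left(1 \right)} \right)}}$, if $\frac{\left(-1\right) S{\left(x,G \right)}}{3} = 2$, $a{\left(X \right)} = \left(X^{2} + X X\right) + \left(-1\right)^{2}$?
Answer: $i \sqrt{6} \approx 2.4495 i$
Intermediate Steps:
$a{\left(X \right)} = 1 + 2 X^{2}$ ($a{\left(X \right)} = \left(X^{2} + X^{2}\right) + 1 = 2 X^{2} + 1 = 1 + 2 X^{2}$)
$S{\left(x,G \right)} = -6$ ($S{\left(x,G \right)} = \left(-3\right) 2 = -6$)
$\sqrt{- 0^{2} + S{\left(-17,a{\left(1 \right)} \right)}} = \sqrt{- 0^{2} - 6} = \sqrt{\left(-1\right) 0 - 6} = \sqrt{0 - 6} = \sqrt{-6} = i \sqrt{6}$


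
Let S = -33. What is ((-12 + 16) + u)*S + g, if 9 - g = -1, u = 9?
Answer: -419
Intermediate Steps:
g = 10 (g = 9 - 1*(-1) = 9 + 1 = 10)
((-12 + 16) + u)*S + g = ((-12 + 16) + 9)*(-33) + 10 = (4 + 9)*(-33) + 10 = 13*(-33) + 10 = -429 + 10 = -419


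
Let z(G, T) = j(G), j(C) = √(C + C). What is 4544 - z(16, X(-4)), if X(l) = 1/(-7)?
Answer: 4544 - 4*√2 ≈ 4538.3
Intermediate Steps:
j(C) = √2*√C (j(C) = √(2*C) = √2*√C)
X(l) = -⅐
z(G, T) = √2*√G
4544 - z(16, X(-4)) = 4544 - √2*√16 = 4544 - √2*4 = 4544 - 4*√2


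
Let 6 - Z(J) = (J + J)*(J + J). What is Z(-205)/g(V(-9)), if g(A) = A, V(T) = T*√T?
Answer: -168094*I/27 ≈ -6225.7*I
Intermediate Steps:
V(T) = T^(3/2)
Z(J) = 6 - 4*J² (Z(J) = 6 - (J + J)*(J + J) = 6 - 2*J*2*J = 6 - 4*J²)
Z(-205)/g(V(-9)) = (6 - 4*(-205)²)/((-9)^(3/2)) = (6 - 4*42025)/((-27*I)) = (6 - 168100)*(I/27) = -168094*I/27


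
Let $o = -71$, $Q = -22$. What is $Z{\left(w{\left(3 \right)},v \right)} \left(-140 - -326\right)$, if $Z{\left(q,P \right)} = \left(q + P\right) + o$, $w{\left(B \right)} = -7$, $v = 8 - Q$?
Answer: $-8928$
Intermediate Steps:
$v = 30$ ($v = 8 - -22 = 8 + 22 = 30$)
$Z{\left(q,P \right)} = -71 + P + q$ ($Z{\left(q,P \right)} = \left(q + P\right) - 71 = \left(P + q\right) - 71 = -71 + P + q$)
$Z{\left(w{\left(3 \right)},v \right)} \left(-140 - -326\right) = \left(-71 + 30 - 7\right) \left(-140 - -326\right) = - 48 \left(-140 + 326\right) = \left(-48\right) 186 = -8928$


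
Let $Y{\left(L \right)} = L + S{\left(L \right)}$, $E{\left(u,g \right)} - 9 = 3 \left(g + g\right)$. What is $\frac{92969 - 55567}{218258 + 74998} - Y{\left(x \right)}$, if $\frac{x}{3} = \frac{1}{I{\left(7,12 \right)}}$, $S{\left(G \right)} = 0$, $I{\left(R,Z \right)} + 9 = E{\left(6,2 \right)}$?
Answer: $- \frac{4489}{36657} \approx -0.12246$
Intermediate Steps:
$E{\left(u,g \right)} = 9 + 6 g$ ($E{\left(u,g \right)} = 9 + 3 \left(g + g\right) = 9 + 3 \cdot 2 g = 9 + 6 g$)
$I{\left(R,Z \right)} = 12$ ($I{\left(R,Z \right)} = -9 + \left(9 + 6 \cdot 2\right) = -9 + \left(9 + 12\right) = -9 + 21 = 12$)
$x = \frac{1}{4}$ ($x = \frac{3}{12} = 3 \cdot \frac{1}{12} = \frac{1}{4} \approx 0.25$)
$Y{\left(L \right)} = L$ ($Y{\left(L \right)} = L + 0 = L$)
$\frac{92969 - 55567}{218258 + 74998} - Y{\left(x \right)} = \frac{92969 - 55567}{218258 + 74998} - \frac{1}{4} = \frac{37402}{293256} - \frac{1}{4} = 37402 \cdot \frac{1}{293256} - \frac{1}{4} = \frac{18701}{146628} - \frac{1}{4} = - \frac{4489}{36657}$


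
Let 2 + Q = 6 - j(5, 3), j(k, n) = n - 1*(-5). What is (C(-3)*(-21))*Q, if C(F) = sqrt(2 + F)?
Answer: 84*I ≈ 84.0*I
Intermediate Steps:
j(k, n) = 5 + n (j(k, n) = n + 5 = 5 + n)
Q = -4 (Q = -2 + (6 - (5 + 3)) = -2 + (6 - 1*8) = -2 + (6 - 8) = -2 - 2 = -4)
(C(-3)*(-21))*Q = (sqrt(2 - 3)*(-21))*(-4) = (sqrt(-1)*(-21))*(-4) = (I*(-21))*(-4) = -21*I*(-4) = 84*I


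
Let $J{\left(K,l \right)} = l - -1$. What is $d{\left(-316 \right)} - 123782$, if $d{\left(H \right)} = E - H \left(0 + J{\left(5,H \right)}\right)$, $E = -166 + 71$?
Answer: $-223417$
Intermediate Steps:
$J{\left(K,l \right)} = 1 + l$ ($J{\left(K,l \right)} = l + 1 = 1 + l$)
$E = -95$
$d{\left(H \right)} = -95 - H \left(1 + H\right)$ ($d{\left(H \right)} = -95 - H \left(0 + \left(1 + H\right)\right) = -95 - H \left(1 + H\right)$)
$d{\left(-316 \right)} - 123782 = \left(-95 - - 316 \left(1 - 316\right)\right) - 123782 = \left(-95 - \left(-316\right) \left(-315\right)\right) - 123782 = \left(-95 - 99540\right) - 123782 = -99635 - 123782 = -223417$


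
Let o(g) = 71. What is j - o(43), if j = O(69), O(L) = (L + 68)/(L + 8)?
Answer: -5330/77 ≈ -69.221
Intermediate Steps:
O(L) = (68 + L)/(8 + L)
j = 137/77 (j = (68 + 69)/(8 + 69) = 137/77 ≈ 1.7792)
j - o(43) = 137/77 - 1*71 = 137/77 - 71 = -5330/77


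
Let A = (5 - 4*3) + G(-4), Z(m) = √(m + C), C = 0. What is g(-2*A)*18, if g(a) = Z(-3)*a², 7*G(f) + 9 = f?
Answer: 276768*I*√3/49 ≈ 9783.2*I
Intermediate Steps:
G(f) = -9/7 + f/7
Z(m) = √m (Z(m) = √(m + 0) = √m)
A = -62/7 (A = (5 - 4*3) + (-9/7 + (⅐)*(-4)) = (5 - 12) + (-9/7 - 4/7) = -7 - 13/7 = -62/7 ≈ -8.8571)
g(a) = I*√3*a² (g(a) = √(-3)*a² = (I*√3)*a² = I*√3*a²)
g(-2*A)*18 = (I*√3*(-2*(-62/7))²)*18 = (I*√3*(124/7)²)*18 = (I*√3*(15376/49))*18 = (15376*I*√3/49)*18 = 276768*I*√3/49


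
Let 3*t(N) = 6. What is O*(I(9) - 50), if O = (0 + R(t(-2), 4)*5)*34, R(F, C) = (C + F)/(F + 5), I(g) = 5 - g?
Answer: -55080/7 ≈ -7868.6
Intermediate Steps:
t(N) = 2 (t(N) = (1/3)*6 = 2)
R(F, C) = (C + F)/(5 + F)
O = 1020/7 (O = (0 + ((4 + 2)/(5 + 2))*5)*34 = (0 + (6/7)*5)*34 = (0 + 30/7)*34 = (30/7)*34 = 1020/7 ≈ 145.71)
O*(I(9) - 50) = 1020*((5 - 1*9) - 50)/7 = 1020*((5 - 9) - 50)/7 = 1020*(-4 - 50)/7 = (1020/7)*(-54) = -55080/7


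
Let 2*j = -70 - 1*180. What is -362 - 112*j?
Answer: 13638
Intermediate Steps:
j = -125 (j = (-70 - 1*180)/2 = (-70 - 180)/2 = (½)*(-250) = -125)
-362 - 112*j = -362 - 112*(-125) = -362 + 14000 = 13638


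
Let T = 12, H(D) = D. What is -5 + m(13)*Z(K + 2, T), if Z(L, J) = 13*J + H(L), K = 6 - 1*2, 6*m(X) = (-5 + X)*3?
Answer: 643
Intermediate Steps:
m(X) = -5/2 + X/2 (m(X) = ((-5 + X)*3)/6 = (-15 + 3*X)/6 = -5/2 + X/2)
K = 4 (K = 6 - 2 = 4)
Z(L, J) = L + 13*J (Z(L, J) = 13*J + L = L + 13*J)
-5 + m(13)*Z(K + 2, T) = -5 + (-5/2 + (1/2)*13)*((4 + 2) + 13*12) = -5 + (-5/2 + 13/2)*(6 + 156) = -5 + 4*162 = -5 + 648 = 643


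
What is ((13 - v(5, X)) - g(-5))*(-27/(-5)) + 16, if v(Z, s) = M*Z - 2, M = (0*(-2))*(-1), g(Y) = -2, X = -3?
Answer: 539/5 ≈ 107.80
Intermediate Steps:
M = 0 (M = 0*(-1) = 0)
v(Z, s) = -2 (v(Z, s) = 0*Z - 2 = 0 - 2 = -2)
((13 - v(5, X)) - g(-5))*(-27/(-5)) + 16 = ((13 - 1*(-2)) - 1*(-2))*(-27/(-5)) + 16 = ((13 + 2) + 2)*(-27*(-1/5)) + 16 = (15 + 2)*(27/5) + 16 = 17*(27/5) + 16 = 459/5 + 16 = 539/5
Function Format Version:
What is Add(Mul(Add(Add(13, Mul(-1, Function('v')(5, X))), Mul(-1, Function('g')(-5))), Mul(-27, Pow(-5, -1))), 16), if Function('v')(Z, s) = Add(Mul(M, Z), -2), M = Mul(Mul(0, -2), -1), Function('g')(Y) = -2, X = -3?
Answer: Rational(539, 5) ≈ 107.80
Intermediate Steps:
M = 0 (M = Mul(0, -1) = 0)
Function('v')(Z, s) = -2 (Function('v')(Z, s) = Add(Mul(0, Z), -2) = Add(0, -2) = -2)
Add(Mul(Add(Add(13, Mul(-1, Function('v')(5, X))), Mul(-1, Function('g')(-5))), Mul(-27, Pow(-5, -1))), 16) = Add(Mul(Add(Add(13, Mul(-1, -2)), Mul(-1, -2)), Mul(-27, Pow(-5, -1))), 16) = Add(Mul(Add(Add(13, 2), 2), Mul(-27, Rational(-1, 5))), 16) = Add(Mul(Add(15, 2), Rational(27, 5)), 16) = Add(Mul(17, Rational(27, 5)), 16) = Add(Rational(459, 5), 16) = Rational(539, 5)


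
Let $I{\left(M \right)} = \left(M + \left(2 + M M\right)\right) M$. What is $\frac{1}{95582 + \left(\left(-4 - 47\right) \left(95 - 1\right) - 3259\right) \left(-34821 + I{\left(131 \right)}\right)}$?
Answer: $- \frac{1}{17963675147} \approx -5.5668 \cdot 10^{-11}$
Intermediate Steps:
$I{\left(M \right)} = M \left(2 + M + M^{2}\right)$ ($I{\left(M \right)} = \left(M + \left(2 + M^{2}\right)\right) M = \left(2 + M + M^{2}\right) M = M \left(2 + M + M^{2}\right)$)
$\frac{1}{95582 + \left(\left(-4 - 47\right) \left(95 - 1\right) - 3259\right) \left(-34821 + I{\left(131 \right)}\right)} = \frac{1}{95582 + \left(\left(-4 - 47\right) \left(95 - 1\right) - 3259\right) \left(-34821 + 131 \left(2 + 131 + 131^{2}\right)\right)} = \frac{1}{95582 + \left(\left(-4 - 47\right) 94 - 3259\right) \left(-34821 + 131 \left(2 + 131 + 17161\right)\right)} = \frac{1}{95582 + \left(\left(-51\right) 94 - 3259\right) \left(-34821 + 131 \cdot 17294\right)} = \frac{1}{95582 + \left(-4794 - 3259\right) \left(-34821 + 2265514\right)} = \frac{1}{95582 - 17963770729} = \frac{1}{-17963675147} = - \frac{1}{17963675147}$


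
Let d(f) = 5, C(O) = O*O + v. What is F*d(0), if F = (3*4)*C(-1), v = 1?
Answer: 120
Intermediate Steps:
C(O) = 1 + O² (C(O) = O*O + 1 = O² + 1 = 1 + O²)
F = 24 (F = (3*4)*(1 + (-1)²) = 12*(1 + 1) = 12*2 = 24)
F*d(0) = 24*5 = 120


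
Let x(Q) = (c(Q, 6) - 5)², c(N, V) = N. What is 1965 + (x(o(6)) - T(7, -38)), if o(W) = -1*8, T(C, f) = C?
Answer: 2127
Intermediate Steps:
o(W) = -8
x(Q) = (-5 + Q)² (x(Q) = (Q - 5)² = (-5 + Q)²)
1965 + (x(o(6)) - T(7, -38)) = 1965 + ((-5 - 8)² - 1*7) = 1965 + ((-13)² - 7) = 1965 + (169 - 7) = 1965 + 162 = 2127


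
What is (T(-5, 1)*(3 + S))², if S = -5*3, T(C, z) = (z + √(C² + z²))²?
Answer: 119952 + 15552*√26 ≈ 1.9925e+5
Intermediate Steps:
S = -15
(T(-5, 1)*(3 + S))² = ((1 + √((-5)² + 1²))²*(3 - 15))² = ((1 + √(25 + 1))²*(-12))² = ((1 + √26)²*(-12))² = (-12*(1 + √26)²)² = 144*(1 + √26)⁴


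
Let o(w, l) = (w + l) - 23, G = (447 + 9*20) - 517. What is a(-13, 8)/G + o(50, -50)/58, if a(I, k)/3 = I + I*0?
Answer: -1198/1595 ≈ -0.75110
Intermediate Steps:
a(I, k) = 3*I (a(I, k) = 3*(I + I*0) = 3*(I + 0) = 3*I)
G = 110 (G = (447 + 180) - 517 = 627 - 517 = 110)
o(w, l) = -23 + l + w (o(w, l) = (l + w) - 23 = -23 + l + w)
a(-13, 8)/G + o(50, -50)/58 = (3*(-13))/110 + (-23 - 50 + 50)/58 = -39*1/110 - 23*1/58 = -39/110 - 23/58 = -1198/1595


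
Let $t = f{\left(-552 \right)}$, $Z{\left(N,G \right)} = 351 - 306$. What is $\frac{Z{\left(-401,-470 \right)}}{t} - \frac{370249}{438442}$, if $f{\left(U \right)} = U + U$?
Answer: $- \frac{71414131}{80673328} \approx -0.88523$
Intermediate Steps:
$Z{\left(N,G \right)} = 45$
$f{\left(U \right)} = 2 U$
$t = -1104$ ($t = 2 \left(-552\right) = -1104$)
$\frac{Z{\left(-401,-470 \right)}}{t} - \frac{370249}{438442} = \frac{45}{-1104} - \frac{370249}{438442} = 45 \left(- \frac{1}{1104}\right) - \frac{370249}{438442} = - \frac{15}{368} - \frac{370249}{438442} = - \frac{71414131}{80673328}$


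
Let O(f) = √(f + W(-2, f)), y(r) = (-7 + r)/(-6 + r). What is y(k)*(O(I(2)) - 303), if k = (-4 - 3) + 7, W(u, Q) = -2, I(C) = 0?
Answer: -707/2 + 7*I*√2/6 ≈ -353.5 + 1.6499*I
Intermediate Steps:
k = 0 (k = -7 + 7 = 0)
y(r) = (-7 + r)/(-6 + r)
O(f) = √(-2 + f) (O(f) = √(f - 2) = √(-2 + f))
y(k)*(O(I(2)) - 303) = ((-7 + 0)/(-6 + 0))*(√(-2 + 0) - 303) = (-7/(-6))*(√(-2) - 303) = (-⅙*(-7))*(I*√2 - 303) = 7*(-303 + I*√2)/6 = -707/2 + 7*I*√2/6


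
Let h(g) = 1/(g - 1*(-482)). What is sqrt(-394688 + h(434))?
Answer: I*sqrt(82791333403)/458 ≈ 628.24*I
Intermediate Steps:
h(g) = 1/(482 + g) (h(g) = 1/(g + 482) = 1/(482 + g))
sqrt(-394688 + h(434)) = sqrt(-394688 + 1/(482 + 434)) = sqrt(-394688 + 1/916) = sqrt(-361534207/916) = I*sqrt(82791333403)/458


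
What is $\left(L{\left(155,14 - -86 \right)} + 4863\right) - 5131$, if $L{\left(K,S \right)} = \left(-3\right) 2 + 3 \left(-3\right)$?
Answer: $-283$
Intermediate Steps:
$L{\left(K,S \right)} = -15$ ($L{\left(K,S \right)} = -6 - 9 = -15$)
$\left(L{\left(155,14 - -86 \right)} + 4863\right) - 5131 = \left(-15 + 4863\right) - 5131 = 4848 - 5131 = -283$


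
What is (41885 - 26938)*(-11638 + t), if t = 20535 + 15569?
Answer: 365693302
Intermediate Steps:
t = 36104
(41885 - 26938)*(-11638 + t) = (41885 - 26938)*(-11638 + 36104) = 14947*24466 = 365693302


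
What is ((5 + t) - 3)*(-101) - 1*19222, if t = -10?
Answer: -18414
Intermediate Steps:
((5 + t) - 3)*(-101) - 1*19222 = ((5 - 10) - 3)*(-101) - 1*19222 = (-5 - 3)*(-101) - 19222 = -8*(-101) - 19222 = 808 - 19222 = -18414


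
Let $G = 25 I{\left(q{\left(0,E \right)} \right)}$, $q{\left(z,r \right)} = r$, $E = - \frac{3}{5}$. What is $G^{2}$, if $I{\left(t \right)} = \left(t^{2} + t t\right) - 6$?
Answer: $17424$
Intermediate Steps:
$E = - \frac{3}{5}$ ($E = \left(-3\right) \frac{1}{5} = - \frac{3}{5} \approx -0.6$)
$I{\left(t \right)} = -6 + 2 t^{2}$ ($I{\left(t \right)} = \left(t^{2} + t^{2}\right) - 6 = 2 t^{2} - 6 = -6 + 2 t^{2}$)
$G = -132$ ($G = 25 \left(-6 + 2 \left(- \frac{3}{5}\right)^{2}\right) = 25 \left(-6 + 2 \cdot \frac{9}{25}\right) = 25 \left(-6 + \frac{18}{25}\right) = 25 \left(- \frac{132}{25}\right) = -132$)
$G^{2} = \left(-132\right)^{2} = 17424$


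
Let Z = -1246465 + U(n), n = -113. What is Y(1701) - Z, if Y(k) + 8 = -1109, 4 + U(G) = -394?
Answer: 1245746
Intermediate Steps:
U(G) = -398 (U(G) = -4 - 394 = -398)
Z = -1246863 (Z = -1246465 - 398 = -1246863)
Y(k) = -1117 (Y(k) = -8 - 1109 = -1117)
Y(1701) - Z = -1117 - 1*(-1246863) = -1117 + 1246863 = 1245746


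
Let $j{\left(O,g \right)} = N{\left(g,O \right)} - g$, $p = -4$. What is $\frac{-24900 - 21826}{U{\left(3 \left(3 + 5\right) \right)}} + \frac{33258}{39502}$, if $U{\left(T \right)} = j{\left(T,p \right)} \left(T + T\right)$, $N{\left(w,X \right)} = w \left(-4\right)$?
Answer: $- \frac{453460693}{9480480} \approx -47.831$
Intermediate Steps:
$N{\left(w,X \right)} = - 4 w$
$j{\left(O,g \right)} = - 5 g$ ($j{\left(O,g \right)} = - 4 g - g = - 5 g$)
$U{\left(T \right)} = 40 T$ ($U{\left(T \right)} = \left(-5\right) \left(-4\right) \left(T + T\right) = 20 \cdot 2 T = 40 T$)
$\frac{-24900 - 21826}{U{\left(3 \left(3 + 5\right) \right)}} + \frac{33258}{39502} = \frac{-24900 - 21826}{40 \cdot 3 \left(3 + 5\right)} + \frac{33258}{39502} = - \frac{46726}{40 \cdot 3 \cdot 8} + 33258 \cdot \frac{1}{39502} = - \frac{46726}{40 \cdot 24} + \frac{16629}{19751} = - \frac{46726}{960} + \frac{16629}{19751} = \left(-46726\right) \frac{1}{960} + \frac{16629}{19751} = - \frac{23363}{480} + \frac{16629}{19751} = - \frac{453460693}{9480480}$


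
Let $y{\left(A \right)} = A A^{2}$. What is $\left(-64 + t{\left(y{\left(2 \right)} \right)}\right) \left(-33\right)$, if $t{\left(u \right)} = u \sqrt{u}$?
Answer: $2112 - 528 \sqrt{2} \approx 1365.3$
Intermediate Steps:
$y{\left(A \right)} = A^{3}$
$t{\left(u \right)} = u^{\frac{3}{2}}$
$\left(-64 + t{\left(y{\left(2 \right)} \right)}\right) \left(-33\right) = \left(-64 + \left(2^{3}\right)^{\frac{3}{2}}\right) \left(-33\right) = \left(-64 + 8^{\frac{3}{2}}\right) \left(-33\right) = \left(-64 + 16 \sqrt{2}\right) \left(-33\right) = 2112 - 528 \sqrt{2}$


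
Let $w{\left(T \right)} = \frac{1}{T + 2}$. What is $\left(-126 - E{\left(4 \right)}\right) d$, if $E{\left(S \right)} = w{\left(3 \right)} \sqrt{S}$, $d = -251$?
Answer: $\frac{158632}{5} \approx 31726.0$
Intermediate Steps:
$w{\left(T \right)} = \frac{1}{2 + T}$
$E{\left(S \right)} = \frac{\sqrt{S}}{5}$ ($E{\left(S \right)} = \frac{\sqrt{S}}{2 + 3} = \frac{\sqrt{S}}{5}$)
$\left(-126 - E{\left(4 \right)}\right) d = \left(-126 - \frac{\sqrt{4}}{5}\right) \left(-251\right) = \left(-126 - \frac{1}{5} \cdot 2\right) \left(-251\right) = \left(-126 - \frac{2}{5}\right) \left(-251\right) = \left(- \frac{632}{5}\right) \left(-251\right) = \frac{158632}{5}$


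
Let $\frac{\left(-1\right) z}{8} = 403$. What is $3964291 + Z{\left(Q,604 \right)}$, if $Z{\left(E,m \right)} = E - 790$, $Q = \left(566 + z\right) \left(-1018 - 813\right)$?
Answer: $8830299$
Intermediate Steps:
$z = -3224$ ($z = \left(-8\right) 403 = -3224$)
$Q = 4866798$ ($Q = \left(566 - 3224\right) \left(-1018 - 813\right) = \left(-2658\right) \left(-1831\right) = 4866798$)
$Z{\left(E,m \right)} = -790 + E$
$3964291 + Z{\left(Q,604 \right)} = 3964291 + \left(-790 + 4866798\right) = 3964291 + 4866008 = 8830299$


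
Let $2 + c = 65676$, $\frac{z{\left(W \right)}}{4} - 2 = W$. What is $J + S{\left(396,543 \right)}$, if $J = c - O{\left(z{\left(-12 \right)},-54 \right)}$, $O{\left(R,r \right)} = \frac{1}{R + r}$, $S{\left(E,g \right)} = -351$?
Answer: $\frac{6140363}{94} \approx 65323.0$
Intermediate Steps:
$z{\left(W \right)} = 8 + 4 W$
$c = 65674$ ($c = -2 + 65676 = 65674$)
$J = \frac{6173357}{94}$ ($J = 65674 - \frac{1}{\left(8 + 4 \left(-12\right)\right) - 54} = 65674 - \frac{1}{\left(8 - 48\right) - 54} = 65674 - \frac{1}{-40 - 54} = 65674 - \frac{1}{-94} = 65674 - - \frac{1}{94} = 65674 + \frac{1}{94} = \frac{6173357}{94} \approx 65674.0$)
$J + S{\left(396,543 \right)} = \frac{6173357}{94} - 351 = \frac{6140363}{94}$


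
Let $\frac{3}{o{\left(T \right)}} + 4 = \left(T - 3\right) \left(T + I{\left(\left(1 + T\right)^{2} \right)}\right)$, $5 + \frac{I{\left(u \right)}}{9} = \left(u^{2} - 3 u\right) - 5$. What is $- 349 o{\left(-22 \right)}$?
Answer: $\frac{349}{14485918} \approx 2.4092 \cdot 10^{-5}$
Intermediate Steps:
$I{\left(u \right)} = -90 - 27 u + 9 u^{2}$ ($I{\left(u \right)} = -45 + 9 \left(\left(u^{2} - 3 u\right) - 5\right) = -45 + 9 \left(-5 + u^{2} - 3 u\right) = -45 - \left(45 - 9 u^{2} + 27 u\right) = -90 - 27 u + 9 u^{2}$)
$o{\left(T \right)} = \frac{3}{-4 + \left(-3 + T\right) \left(-90 + T - 27 \left(1 + T\right)^{2} + 9 \left(1 + T\right)^{4}\right)}$ ($o{\left(T \right)} = \frac{3}{-4 + \left(T - 3\right) \left(T - \left(90 - 9 \left(1 + T\right)^{4} + 27 \left(1 + T\right)^{2}\right)\right)} = \frac{3}{-4 + \left(-3 + T\right) \left(T - \left(90 - 9 \left(1 + T\right)^{4} + 27 \left(1 + T\right)^{2}\right)\right)} = \frac{3}{-4 + \left(-3 + T\right) \left(-90 + T - 27 \left(1 + T\right)^{2} + 9 \left(1 + T\right)^{4}\right)}$)
$- 349 o{\left(-22 \right)} = - 349 \frac{3}{320 - 98 \left(-22\right)^{2} - 81 \left(-22\right)^{3} - -1254 + 9 \left(-22\right)^{4} + 9 \left(-22\right)^{5}} = - 349 \frac{3}{320 - 47432 - -862488 + 1254 + 9 \cdot 234256 + 9 \left(-5153632\right)} = - 349 \frac{3}{320 - 47432 + 862488 + 1254 + 2108304 - 46382688} = - 349 \frac{3}{-43457754} = - 349 \cdot 3 \left(- \frac{1}{43457754}\right) = \left(-349\right) \left(- \frac{1}{14485918}\right) = \frac{349}{14485918}$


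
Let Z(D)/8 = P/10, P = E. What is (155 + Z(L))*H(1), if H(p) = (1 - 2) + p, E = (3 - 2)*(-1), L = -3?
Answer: 0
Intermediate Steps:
E = -1 (E = 1*(-1) = -1)
P = -1
H(p) = -1 + p
Z(D) = -⅘ (Z(D) = 8*(-1/10) = 8*(-1*⅒) = 8*(-⅒) = -⅘)
(155 + Z(L))*H(1) = (155 - ⅘)*(-1 + 1) = (771/5)*0 = 0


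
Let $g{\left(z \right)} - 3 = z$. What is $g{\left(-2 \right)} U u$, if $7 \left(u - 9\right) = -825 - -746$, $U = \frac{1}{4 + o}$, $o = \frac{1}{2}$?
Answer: $- \frac{32}{63} \approx -0.50794$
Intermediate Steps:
$o = \frac{1}{2} \approx 0.5$
$U = \frac{2}{9}$ ($U = \frac{1}{4 + \frac{1}{2}} = \frac{1}{\frac{9}{2}} = \frac{2}{9} \approx 0.22222$)
$g{\left(z \right)} = 3 + z$
$u = - \frac{16}{7}$ ($u = 9 + \frac{-825 - -746}{7} = 9 + \frac{-825 + 746}{7} = 9 + \frac{1}{7} \left(-79\right) = 9 - \frac{79}{7} = - \frac{16}{7} \approx -2.2857$)
$g{\left(-2 \right)} U u = \left(3 - 2\right) \frac{2}{9} \left(- \frac{16}{7}\right) = 1 \cdot \frac{2}{9} \left(- \frac{16}{7}\right) = \frac{2}{9} \left(- \frac{16}{7}\right) = - \frac{32}{63}$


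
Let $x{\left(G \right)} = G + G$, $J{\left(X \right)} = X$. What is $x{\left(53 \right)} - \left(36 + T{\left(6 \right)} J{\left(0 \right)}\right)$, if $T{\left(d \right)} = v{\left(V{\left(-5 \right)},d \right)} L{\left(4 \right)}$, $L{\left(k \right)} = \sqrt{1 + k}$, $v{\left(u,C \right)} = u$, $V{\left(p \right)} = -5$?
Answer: $70$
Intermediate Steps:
$T{\left(d \right)} = - 5 \sqrt{5}$ ($T{\left(d \right)} = - 5 \sqrt{1 + 4} = - 5 \sqrt{5}$)
$x{\left(G \right)} = 2 G$
$x{\left(53 \right)} - \left(36 + T{\left(6 \right)} J{\left(0 \right)}\right) = 2 \cdot 53 - \left(36 + - 5 \sqrt{5} \cdot 0\right) = 106 - \left(36 + 0\right) = 106 - 36 = 70$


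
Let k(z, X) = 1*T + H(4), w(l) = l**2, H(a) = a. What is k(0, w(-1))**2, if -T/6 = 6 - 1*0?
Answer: 1024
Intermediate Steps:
T = -36 (T = -6*(6 - 1*0) = -6*(6 + 0) = -6*6 = -36)
k(z, X) = -32 (k(z, X) = 1*(-36) + 4 = -36 + 4 = -32)
k(0, w(-1))**2 = (-32)**2 = 1024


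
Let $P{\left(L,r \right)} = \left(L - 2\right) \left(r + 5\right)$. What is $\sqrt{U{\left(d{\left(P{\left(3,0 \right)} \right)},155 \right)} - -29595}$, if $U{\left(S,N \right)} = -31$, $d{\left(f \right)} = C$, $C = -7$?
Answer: $2 \sqrt{7391} \approx 171.94$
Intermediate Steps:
$P{\left(L,r \right)} = \left(-2 + L\right) \left(5 + r\right)$
$d{\left(f \right)} = -7$
$\sqrt{U{\left(d{\left(P{\left(3,0 \right)} \right)},155 \right)} - -29595} = \sqrt{-31 - -29595} = \sqrt{-31 + 29595} = \sqrt{29564} = 2 \sqrt{7391}$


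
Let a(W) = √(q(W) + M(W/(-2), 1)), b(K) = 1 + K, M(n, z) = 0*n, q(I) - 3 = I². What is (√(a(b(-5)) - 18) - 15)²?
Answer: (15 - I*√(18 - √19))² ≈ 211.36 - 110.8*I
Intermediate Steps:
q(I) = 3 + I²
M(n, z) = 0
a(W) = √(3 + W²) (a(W) = √((3 + W²) + 0) = √(3 + W²))
(√(a(b(-5)) - 18) - 15)² = (√(√(3 + (1 - 5)²) - 18) - 15)² = (√(√(3 + (-4)²) - 18) - 15)² = (√(√(3 + 16) - 18) - 15)² = (√(√19 - 18) - 15)² = (√(-18 + √19) - 15)² = (-15 + √(-18 + √19))²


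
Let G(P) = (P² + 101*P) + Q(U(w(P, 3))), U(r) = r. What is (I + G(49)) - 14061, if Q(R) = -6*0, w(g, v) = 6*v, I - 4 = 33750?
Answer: 27043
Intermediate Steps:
I = 33754 (I = 4 + 33750 = 33754)
Q(R) = 0
G(P) = P² + 101*P (G(P) = (P² + 101*P) + 0 = P² + 101*P)
(I + G(49)) - 14061 = (33754 + 49*(101 + 49)) - 14061 = (33754 + 49*150) - 14061 = (33754 + 7350) - 14061 = 41104 - 14061 = 27043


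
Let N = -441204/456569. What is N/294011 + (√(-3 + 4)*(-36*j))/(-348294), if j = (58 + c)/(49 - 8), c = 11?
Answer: 1329847856790/7792283458126691 ≈ 0.00017066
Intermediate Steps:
j = 69/41 (j = (58 + 11)/(49 - 8) = 69/41 ≈ 1.6829)
N = -441204/456569 (N = -441204*1/456569 = -441204/456569 ≈ -0.96635)
N/294011 + (√(-3 + 4)*(-36*j))/(-348294) = -441204/456569/294011 + (√(-3 + 4)*(-36*69/41))/(-348294) = -441204/456569*1/294011 + (√1*(-2484/41))*(-1/348294) = -441204/134236308259 + (1*(-2484/41))*(-1/348294) = -441204/134236308259 - 2484/41*(-1/348294) = -441204/134236308259 + 414/2380009 = 1329847856790/7792283458126691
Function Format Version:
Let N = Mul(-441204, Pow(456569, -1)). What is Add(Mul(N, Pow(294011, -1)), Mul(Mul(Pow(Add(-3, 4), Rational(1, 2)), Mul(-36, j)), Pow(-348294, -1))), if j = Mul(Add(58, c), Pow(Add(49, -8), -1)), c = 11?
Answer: Rational(1329847856790, 7792283458126691) ≈ 0.00017066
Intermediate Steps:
j = Rational(69, 41) (j = Mul(Add(58, 11), Pow(Add(49, -8), -1)) = Mul(69, Pow(41, -1)) = Mul(69, Rational(1, 41)) = Rational(69, 41) ≈ 1.6829)
N = Rational(-441204, 456569) (N = Mul(-441204, Rational(1, 456569)) = Rational(-441204, 456569) ≈ -0.96635)
Add(Mul(N, Pow(294011, -1)), Mul(Mul(Pow(Add(-3, 4), Rational(1, 2)), Mul(-36, j)), Pow(-348294, -1))) = Add(Mul(Rational(-441204, 456569), Pow(294011, -1)), Mul(Mul(Pow(Add(-3, 4), Rational(1, 2)), Mul(-36, Rational(69, 41))), Pow(-348294, -1))) = Add(Mul(Rational(-441204, 456569), Rational(1, 294011)), Mul(Mul(Pow(1, Rational(1, 2)), Rational(-2484, 41)), Rational(-1, 348294))) = Add(Rational(-441204, 134236308259), Mul(Mul(1, Rational(-2484, 41)), Rational(-1, 348294))) = Add(Rational(-441204, 134236308259), Mul(Rational(-2484, 41), Rational(-1, 348294))) = Add(Rational(-441204, 134236308259), Rational(414, 2380009)) = Rational(1329847856790, 7792283458126691)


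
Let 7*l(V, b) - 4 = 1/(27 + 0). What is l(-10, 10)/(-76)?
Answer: -109/14364 ≈ -0.0075884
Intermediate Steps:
l(V, b) = 109/189 (l(V, b) = 4/7 + 1/(7*(27 + 0)) = 4/7 + (1/7)/27 = 4/7 + (1/7)*(1/27) = 4/7 + 1/189 = 109/189)
l(-10, 10)/(-76) = (109/189)/(-76) = (109/189)*(-1/76) = -109/14364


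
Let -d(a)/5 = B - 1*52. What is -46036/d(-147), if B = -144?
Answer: -11509/245 ≈ -46.976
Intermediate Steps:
d(a) = 980 (d(a) = -5*(-144 - 1*52) = -5*(-144 - 52) = -5*(-196) = 980)
-46036/d(-147) = -46036/980 = -46036*1/980 = -11509/245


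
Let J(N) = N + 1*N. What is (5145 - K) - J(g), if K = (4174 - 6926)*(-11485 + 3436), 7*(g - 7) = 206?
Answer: -155020431/7 ≈ -2.2146e+7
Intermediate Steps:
g = 255/7 (g = 7 + (⅐)*206 = 7 + 206/7 = 255/7 ≈ 36.429)
K = 22150848 (K = -2752*(-8049) = 22150848)
J(N) = 2*N (J(N) = N + N = 2*N)
(5145 - K) - J(g) = (5145 - 1*22150848) - 2*255/7 = (5145 - 22150848) - 1*510/7 = -22145703 - 510/7 = -155020431/7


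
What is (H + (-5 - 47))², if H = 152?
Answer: 10000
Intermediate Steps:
(H + (-5 - 47))² = (152 + (-5 - 47))² = (152 - 52)² = 100² = 10000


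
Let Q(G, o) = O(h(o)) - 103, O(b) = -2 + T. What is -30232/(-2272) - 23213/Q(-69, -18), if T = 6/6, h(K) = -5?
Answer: 1746377/7384 ≈ 236.51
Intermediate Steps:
T = 1 (T = 6*(1/6) = 1)
O(b) = -1 (O(b) = -2 + 1 = -1)
Q(G, o) = -104 (Q(G, o) = -1 - 103 = -104)
-30232/(-2272) - 23213/Q(-69, -18) = -30232/(-2272) - 23213/(-104) = -30232*(-1/2272) - 23213*(-1/104) = 3779/284 + 23213/104 = 1746377/7384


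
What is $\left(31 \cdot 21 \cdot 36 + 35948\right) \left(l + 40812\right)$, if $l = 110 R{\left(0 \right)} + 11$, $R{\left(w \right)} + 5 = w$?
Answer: $2391571832$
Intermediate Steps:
$R{\left(w \right)} = -5 + w$
$l = -539$ ($l = 110 \left(-5 + 0\right) + 11 = 110 \left(-5\right) + 11 = -550 + 11 = -539$)
$\left(31 \cdot 21 \cdot 36 + 35948\right) \left(l + 40812\right) = \left(31 \cdot 21 \cdot 36 + 35948\right) \left(-539 + 40812\right) = \left(651 \cdot 36 + 35948\right) 40273 = \left(23436 + 35948\right) 40273 = 59384 \cdot 40273 = 2391571832$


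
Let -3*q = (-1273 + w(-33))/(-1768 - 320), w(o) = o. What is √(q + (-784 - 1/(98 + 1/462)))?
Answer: I*√438059885044660059/23634594 ≈ 28.004*I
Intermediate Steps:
q = -653/3132 (q = -(-1273 - 33)/(3*(-1768 - 320)) = -(-1306)/(3*(-2088)) = -(-1306)*(-1)/(3*2088) = -⅓*653/1044 = -653/3132 ≈ -0.20849)
√(q + (-784 - 1/(98 + 1/462))) = √(-653/3132 + (-784 - 1/(98 + 1/462))) = √(-653/3132 + (-784 - 1/45277/462)) = √(-653/3132 + (-784 - 1*462/45277)) = √(-653/3132 + (-784 - 462/45277)) = √(-653/3132 - 35497630/45277) = √(-111208143041/141807564) = I*√438059885044660059/23634594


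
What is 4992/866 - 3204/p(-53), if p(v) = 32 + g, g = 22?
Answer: -69586/1299 ≈ -53.569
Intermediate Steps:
p(v) = 54 (p(v) = 32 + 22 = 54)
4992/866 - 3204/p(-53) = 4992/866 - 3204/54 = 4992*(1/866) - 3204*1/54 = 2496/433 - 178/3 = -69586/1299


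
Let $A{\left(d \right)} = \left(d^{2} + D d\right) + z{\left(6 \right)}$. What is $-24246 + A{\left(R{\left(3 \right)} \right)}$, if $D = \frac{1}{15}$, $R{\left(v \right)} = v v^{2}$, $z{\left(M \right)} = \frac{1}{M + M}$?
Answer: $- \frac{1410907}{60} \approx -23515.0$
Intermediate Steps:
$z{\left(M \right)} = \frac{1}{2 M}$
$R{\left(v \right)} = v^{3}$
$D = \frac{1}{15} \approx 0.066667$
$A{\left(d \right)} = \frac{1}{12} + d^{2} + \frac{d}{15}$ ($A{\left(d \right)} = \left(d^{2} + \frac{d}{15}\right) + \frac{1}{2 \cdot 6} = \left(d^{2} + \frac{d}{15}\right) + \frac{1}{2} \cdot \frac{1}{6} = \left(d^{2} + \frac{d}{15}\right) + \frac{1}{12} = \frac{1}{12} + d^{2} + \frac{d}{15}$)
$-24246 + A{\left(R{\left(3 \right)} \right)} = -24246 + \left(\frac{1}{12} + \left(3^{3}\right)^{2} + \frac{3^{3}}{15}\right) = -24246 + \left(\frac{1}{12} + 27^{2} + \frac{1}{15} \cdot 27\right) = -24246 + \left(\frac{1}{12} + 729 + \frac{9}{5}\right) = -24246 + \frac{43853}{60} = - \frac{1410907}{60}$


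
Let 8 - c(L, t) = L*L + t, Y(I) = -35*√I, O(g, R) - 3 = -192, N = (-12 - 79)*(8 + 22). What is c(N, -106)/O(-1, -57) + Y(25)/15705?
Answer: 867007193/21987 ≈ 39433.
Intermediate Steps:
N = -2730 (N = -91*30 = -2730)
O(g, R) = -189 (O(g, R) = 3 - 192 = -189)
c(L, t) = 8 - t - L² (c(L, t) = 8 - (L*L + t) = 8 - (L² + t) = 8 - (t + L²) = 8 + (-t - L²) = 8 - t - L²)
c(N, -106)/O(-1, -57) + Y(25)/15705 = (8 - 1*(-106) - 1*(-2730)²)/(-189) - 35*√25/15705 = (8 + 106 - 1*7452900)*(-1/189) - 35*5*(1/15705) = (8 + 106 - 7452900)*(-1/189) - 175*1/15705 = -7452786*(-1/189) - 35/3141 = 2484262/63 - 35/3141 = 867007193/21987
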